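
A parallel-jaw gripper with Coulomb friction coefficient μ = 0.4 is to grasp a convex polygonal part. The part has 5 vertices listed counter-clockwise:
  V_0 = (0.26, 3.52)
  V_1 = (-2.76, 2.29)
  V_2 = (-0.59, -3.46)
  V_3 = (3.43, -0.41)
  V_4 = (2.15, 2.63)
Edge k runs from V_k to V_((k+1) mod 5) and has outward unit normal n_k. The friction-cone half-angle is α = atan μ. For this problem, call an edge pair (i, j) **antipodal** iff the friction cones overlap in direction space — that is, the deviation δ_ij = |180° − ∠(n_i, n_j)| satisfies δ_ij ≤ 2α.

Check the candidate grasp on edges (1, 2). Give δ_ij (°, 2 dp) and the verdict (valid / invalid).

δ = 73.49°, invalid

α = atan 0.4 = 21.80°;  2α = 43.60°
edge 1: e_1 = (+2.17, -5.75);  n_1 = (-0.9356, -0.3531)
edge 2: e_2 = (+4.02, +3.05);  n_2 = (+0.6044, -0.7967)
∠(n_1, n_2) = 106.51°
δ = |180° − 106.51°| = 73.49°
73.49° > 2α = 43.60°  →  invalid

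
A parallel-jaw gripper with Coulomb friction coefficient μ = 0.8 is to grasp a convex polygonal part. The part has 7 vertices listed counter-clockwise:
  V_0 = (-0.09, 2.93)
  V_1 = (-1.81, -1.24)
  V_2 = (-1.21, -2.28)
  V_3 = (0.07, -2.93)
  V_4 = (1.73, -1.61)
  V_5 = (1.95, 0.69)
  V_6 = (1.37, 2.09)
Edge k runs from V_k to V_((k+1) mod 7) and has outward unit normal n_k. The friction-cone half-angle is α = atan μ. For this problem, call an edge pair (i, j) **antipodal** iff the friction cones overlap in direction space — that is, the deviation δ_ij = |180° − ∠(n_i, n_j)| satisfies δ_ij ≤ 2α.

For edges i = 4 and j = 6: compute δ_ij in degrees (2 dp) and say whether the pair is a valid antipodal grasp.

δ = 114.45°, invalid

α = atan 0.8 = 38.66°;  2α = 77.32°
edge 4: e_4 = (+0.22, +2.30);  n_4 = (+0.9955, -0.0952)
edge 6: e_6 = (-1.46, +0.84);  n_6 = (+0.4987, +0.8668)
∠(n_4, n_6) = 65.55°
δ = |180° − 65.55°| = 114.45°
114.45° > 2α = 77.32°  →  invalid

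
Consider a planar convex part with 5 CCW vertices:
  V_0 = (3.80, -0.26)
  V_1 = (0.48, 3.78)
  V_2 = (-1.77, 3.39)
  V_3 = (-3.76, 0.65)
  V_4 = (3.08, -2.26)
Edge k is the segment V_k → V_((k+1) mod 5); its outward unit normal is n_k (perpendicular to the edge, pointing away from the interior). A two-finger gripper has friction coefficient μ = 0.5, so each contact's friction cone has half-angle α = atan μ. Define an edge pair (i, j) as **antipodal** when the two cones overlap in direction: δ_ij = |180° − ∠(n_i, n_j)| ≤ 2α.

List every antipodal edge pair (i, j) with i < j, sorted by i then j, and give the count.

count = 3; pairs: (0,3), (1,3), (2,4)

α = atan 0.5 = 26.57°;  2α = 53.13°
n_0 = (+0.7726, +0.6349)
n_1 = (-0.1708, +0.9853)
n_2 = (-0.8091, +0.5876)
n_3 = (-0.3915, -0.9202)
n_4 = (+0.9409, -0.3387)
  (0,1): δ = 119.58°  ·
  (0,2): δ = 75.40°  ·
  (0,3): δ = 27.54°  ✓
  (0,4): δ = 120.79°  ·
  (1,2): δ = 135.82°  ·
  (1,3): δ = 32.88°  ✓
  (1,4): δ = 60.37°  ·
  (2,3): δ = 77.06°  ·
  (2,4): δ = 16.19°  ✓
  (3,4): δ = 86.75°  ·
antipodal pairs: 3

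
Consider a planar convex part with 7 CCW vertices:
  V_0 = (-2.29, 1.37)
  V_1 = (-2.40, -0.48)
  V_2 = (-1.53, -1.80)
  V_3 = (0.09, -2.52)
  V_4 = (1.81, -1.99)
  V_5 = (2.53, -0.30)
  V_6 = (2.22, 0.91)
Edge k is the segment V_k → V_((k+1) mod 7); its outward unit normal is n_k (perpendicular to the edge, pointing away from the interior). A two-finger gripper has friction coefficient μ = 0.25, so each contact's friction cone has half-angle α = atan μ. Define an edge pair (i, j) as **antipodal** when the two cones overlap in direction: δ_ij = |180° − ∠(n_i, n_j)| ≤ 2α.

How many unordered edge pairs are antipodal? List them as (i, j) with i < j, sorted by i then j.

count = 5; pairs: (0,4), (0,5), (1,5), (2,6), (3,6)

α = atan 0.25 = 14.04°;  2α = 28.07°
n_0 = (-0.9982, +0.0594)
n_1 = (-0.8350, -0.5503)
n_2 = (-0.4061, -0.9138)
n_3 = (+0.2945, -0.9557)
n_4 = (+0.9200, -0.3919)
n_5 = (+0.9687, +0.2482)
n_6 = (+0.1015, +0.9948)
  (0,1): δ = 143.21°  ·
  (0,2): δ = 110.56°  ·
  (0,3): δ = 69.47°  ·
  (0,4): δ = 19.67°  ✓
  (0,5): δ = 17.77°  ✓
  (0,6): δ = 87.58°  ·
  (1,2): δ = 147.35°  ·
  (1,3): δ = 106.26°  ·
  (1,4): δ = 56.46°  ·
  (1,5): δ = 19.02°  ✓
  (1,6): δ = 50.79°  ·
  (2,3): δ = 138.91°  ·
  (2,4): δ = 89.11°  ·
  (2,5): δ = 51.67°  ·
  (2,6): δ = 18.14°  ✓
  (3,4): δ = 130.20°  ·
  (3,5): δ = 92.76°  ·
  (3,6): δ = 22.95°  ✓
  (4,5): δ = 142.55°  ·
  (4,6): δ = 72.75°  ·
  (5,6): δ = 110.19°  ·
antipodal pairs: 5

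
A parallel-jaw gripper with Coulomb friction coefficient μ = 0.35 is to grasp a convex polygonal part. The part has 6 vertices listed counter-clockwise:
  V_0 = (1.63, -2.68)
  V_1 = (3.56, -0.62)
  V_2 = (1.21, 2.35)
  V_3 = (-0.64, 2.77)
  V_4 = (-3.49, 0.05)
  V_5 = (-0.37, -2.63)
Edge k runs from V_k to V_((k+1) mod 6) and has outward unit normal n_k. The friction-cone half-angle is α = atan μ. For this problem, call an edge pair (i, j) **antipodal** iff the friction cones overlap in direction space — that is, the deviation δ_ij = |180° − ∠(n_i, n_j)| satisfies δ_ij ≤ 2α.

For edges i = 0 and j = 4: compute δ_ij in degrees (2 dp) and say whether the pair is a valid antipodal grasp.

α = atan 0.35 = 19.29°;  2α = 38.58°
edge 0: e_0 = (+1.93, +2.06);  n_0 = (+0.7298, -0.6837)
edge 4: e_4 = (+3.12, -2.68);  n_4 = (-0.6516, -0.7586)
∠(n_0, n_4) = 87.53°
δ = |180° − 87.53°| = 92.47°
92.47° > 2α = 38.58°  →  invalid

δ = 92.47°, invalid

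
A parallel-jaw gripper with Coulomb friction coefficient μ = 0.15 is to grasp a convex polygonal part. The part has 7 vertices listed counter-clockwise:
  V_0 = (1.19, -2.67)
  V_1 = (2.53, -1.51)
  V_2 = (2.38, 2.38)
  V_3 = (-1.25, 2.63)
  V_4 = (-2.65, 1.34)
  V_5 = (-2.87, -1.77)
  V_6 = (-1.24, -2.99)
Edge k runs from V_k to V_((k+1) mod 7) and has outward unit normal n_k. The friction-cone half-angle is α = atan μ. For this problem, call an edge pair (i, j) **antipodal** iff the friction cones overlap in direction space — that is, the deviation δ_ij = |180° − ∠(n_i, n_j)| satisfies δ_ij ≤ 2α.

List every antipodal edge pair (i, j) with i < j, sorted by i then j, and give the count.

count = 3; pairs: (0,3), (1,4), (2,6)

α = atan 0.15 = 8.53°;  2α = 17.06°
n_0 = (+0.6545, -0.7561)
n_1 = (+0.9993, +0.0385)
n_2 = (+0.0687, +0.9976)
n_3 = (-0.6776, +0.7354)
n_4 = (-0.9975, +0.0706)
n_5 = (-0.5992, -0.8006)
n_6 = (+0.1306, -0.9914)
  (0,1): δ = 128.67°  ·
  (0,2): δ = 44.82°  ·
  (0,3): δ = 1.78°  ✓
  (0,4): δ = 45.07°  ·
  (0,5): δ = 102.30°  ·
  (0,6): δ = 146.62°  ·
  (1,2): δ = 96.15°  ·
  (1,3): δ = 49.55°  ·
  (1,4): δ = 6.25°  ✓
  (1,5): δ = 50.98°  ·
  (1,6): δ = 95.29°  ·
  (2,3): δ = 133.40°  ·
  (2,4): δ = 90.11°  ·
  (2,5): δ = 32.87°  ·
  (2,6): δ = 11.44°  ✓
  (3,4): δ = 136.70°  ·
  (3,5): δ = 79.47°  ·
  (3,6): δ = 35.16°  ·
  (4,5): δ = 122.77°  ·
  (4,6): δ = 78.45°  ·
  (5,6): δ = 135.68°  ·
antipodal pairs: 3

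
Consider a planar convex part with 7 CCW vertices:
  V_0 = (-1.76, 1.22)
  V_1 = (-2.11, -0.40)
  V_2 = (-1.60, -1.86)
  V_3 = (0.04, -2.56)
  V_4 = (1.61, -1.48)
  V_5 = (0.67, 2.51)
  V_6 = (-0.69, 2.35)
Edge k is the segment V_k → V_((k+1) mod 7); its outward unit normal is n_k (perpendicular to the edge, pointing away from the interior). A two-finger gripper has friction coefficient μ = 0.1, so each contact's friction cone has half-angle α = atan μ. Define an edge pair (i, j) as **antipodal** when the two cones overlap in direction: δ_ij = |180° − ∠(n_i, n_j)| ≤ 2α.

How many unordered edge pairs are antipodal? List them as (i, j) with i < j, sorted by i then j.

α = atan 0.1 = 5.71°;  2α = 11.42°
n_0 = (-0.9774, +0.2112)
n_1 = (-0.9441, -0.3298)
n_2 = (-0.3926, -0.9197)
n_3 = (+0.5668, -0.8239)
n_4 = (+0.9734, +0.2293)
n_5 = (-0.1168, +0.9932)
n_6 = (-0.7261, +0.6876)
  (0,1): δ = 148.55°  ·
  (0,2): δ = 100.92°  ·
  (0,3): δ = 43.28°  ·
  (0,4): δ = 25.45°  ·
  (0,5): δ = 108.90°  ·
  (0,6): δ = 148.75°  ·
  (1,2): δ = 132.37°  ·
  (1,3): δ = 74.73°  ·
  (1,4): δ = 6.00°  ✓
  (1,5): δ = 77.45°  ·
  (1,6): δ = 117.31°  ·
  (2,3): δ = 122.36°  ·
  (2,4): δ = 53.63°  ·
  (2,5): δ = 29.82°  ·
  (2,6): δ = 69.68°  ·
  (3,4): δ = 111.27°  ·
  (3,5): δ = 27.81°  ·
  (3,6): δ = 12.04°  ·
  (4,5): δ = 96.55°  ·
  (4,6): δ = 56.69°  ·
  (5,6): δ = 140.15°  ·
antipodal pairs: 1

count = 1; pairs: (1,4)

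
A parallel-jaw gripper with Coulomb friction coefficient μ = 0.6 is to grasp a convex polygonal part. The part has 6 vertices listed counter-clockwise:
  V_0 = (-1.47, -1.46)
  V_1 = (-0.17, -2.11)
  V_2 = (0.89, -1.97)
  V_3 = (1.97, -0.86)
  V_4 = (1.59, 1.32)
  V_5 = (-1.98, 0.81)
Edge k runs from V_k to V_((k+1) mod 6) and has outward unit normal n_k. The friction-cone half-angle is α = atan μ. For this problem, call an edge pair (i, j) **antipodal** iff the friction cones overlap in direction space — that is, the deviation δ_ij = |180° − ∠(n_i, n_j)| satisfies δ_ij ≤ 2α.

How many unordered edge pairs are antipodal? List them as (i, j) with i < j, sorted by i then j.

count = 6; pairs: (0,3), (0,4), (1,4), (2,4), (2,5), (3,5)

α = atan 0.6 = 30.96°;  2α = 61.93°
n_0 = (-0.4472, -0.8944)
n_1 = (+0.1309, -0.9914)
n_2 = (+0.7167, -0.6974)
n_3 = (+0.9851, +0.1717)
n_4 = (-0.1414, +0.9899)
n_5 = (-0.9757, -0.2192)
  (0,1): δ = 145.91°  ·
  (0,2): δ = 107.65°  ·
  (0,3): δ = 53.55°  ✓
  (0,4): δ = 34.70°  ✓
  (0,5): δ = 129.23°  ·
  (1,2): δ = 141.74°  ·
  (1,3): δ = 87.64°  ·
  (1,4): δ = 0.61°  ✓
  (1,5): δ = 95.14°  ·
  (2,3): δ = 125.90°  ·
  (2,4): δ = 37.65°  ✓
  (2,5): δ = 56.88°  ✓
  (3,4): δ = 91.76°  ·
  (3,5): δ = 2.77°  ✓
  (4,5): δ = 85.47°  ·
antipodal pairs: 6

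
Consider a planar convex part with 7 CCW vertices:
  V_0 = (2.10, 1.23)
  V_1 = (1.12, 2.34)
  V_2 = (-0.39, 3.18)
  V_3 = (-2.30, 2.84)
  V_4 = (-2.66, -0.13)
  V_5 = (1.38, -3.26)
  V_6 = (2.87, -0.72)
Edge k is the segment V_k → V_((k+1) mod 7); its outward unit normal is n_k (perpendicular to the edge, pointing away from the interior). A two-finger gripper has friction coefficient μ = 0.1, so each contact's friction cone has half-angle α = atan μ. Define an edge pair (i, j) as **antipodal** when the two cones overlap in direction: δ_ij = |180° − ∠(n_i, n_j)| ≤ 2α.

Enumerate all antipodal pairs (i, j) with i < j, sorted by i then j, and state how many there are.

α = atan 0.1 = 5.71°;  2α = 11.42°
n_0 = (+0.7496, +0.6618)
n_1 = (+0.4861, +0.8739)
n_2 = (-0.1753, +0.9845)
n_3 = (-0.9927, +0.1203)
n_4 = (-0.6124, -0.7905)
n_5 = (+0.8625, -0.5060)
n_6 = (+0.9301, +0.3673)
  (0,1): δ = 160.53°  ·
  (0,2): δ = 121.35°  ·
  (0,3): δ = 48.35°  ·
  (0,4): δ = 10.79°  ✓
  (0,5): δ = 108.16°  ·
  (0,6): δ = 160.11°  ·
  (1,2): δ = 140.82°  ·
  (1,3): δ = 67.82°  ·
  (1,4): δ = 8.68°  ✓
  (1,5): δ = 88.69°  ·
  (1,6): δ = 140.63°  ·
  (2,3): δ = 107.00°  ·
  (2,4): δ = 47.86°  ·
  (2,5): δ = 49.51°  ·
  (2,6): δ = 101.45°  ·
  (3,4): δ = 120.86°  ·
  (3,5): δ = 23.49°  ·
  (3,6): δ = 28.46°  ·
  (4,5): δ = 82.63°  ·
  (4,6): δ = 30.69°  ·
  (5,6): δ = 128.06°  ·
antipodal pairs: 2

count = 2; pairs: (0,4), (1,4)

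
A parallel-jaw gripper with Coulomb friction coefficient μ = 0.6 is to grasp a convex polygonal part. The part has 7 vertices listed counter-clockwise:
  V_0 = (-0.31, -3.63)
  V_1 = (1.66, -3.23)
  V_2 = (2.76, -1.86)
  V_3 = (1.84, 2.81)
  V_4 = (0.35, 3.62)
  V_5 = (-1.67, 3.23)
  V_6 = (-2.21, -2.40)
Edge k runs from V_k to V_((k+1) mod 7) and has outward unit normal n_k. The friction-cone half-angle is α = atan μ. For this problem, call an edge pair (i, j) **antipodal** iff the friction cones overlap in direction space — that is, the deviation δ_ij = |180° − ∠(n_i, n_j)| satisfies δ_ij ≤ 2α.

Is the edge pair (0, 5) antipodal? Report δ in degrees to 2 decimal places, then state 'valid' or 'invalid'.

α = atan 0.6 = 30.96°;  2α = 61.93°
edge 0: e_0 = (+1.97, +0.40);  n_0 = (+0.1990, -0.9800)
edge 5: e_5 = (-0.54, -5.63);  n_5 = (-0.9954, +0.0955)
∠(n_0, n_5) = 106.96°
δ = |180° − 106.96°| = 73.04°
73.04° > 2α = 61.93°  →  invalid

δ = 73.04°, invalid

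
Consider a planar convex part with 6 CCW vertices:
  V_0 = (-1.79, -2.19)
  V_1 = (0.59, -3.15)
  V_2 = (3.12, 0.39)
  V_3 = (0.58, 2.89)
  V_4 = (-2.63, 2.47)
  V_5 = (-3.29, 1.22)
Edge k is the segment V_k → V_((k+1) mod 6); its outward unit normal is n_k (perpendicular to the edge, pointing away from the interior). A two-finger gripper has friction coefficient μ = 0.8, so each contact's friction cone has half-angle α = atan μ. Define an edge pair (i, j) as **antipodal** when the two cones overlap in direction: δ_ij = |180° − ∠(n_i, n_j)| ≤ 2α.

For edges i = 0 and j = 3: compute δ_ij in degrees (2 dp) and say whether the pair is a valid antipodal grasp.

α = atan 0.8 = 38.66°;  2α = 77.32°
edge 0: e_0 = (+2.38, -0.96);  n_0 = (-0.3741, -0.9274)
edge 3: e_3 = (-3.21, -0.42);  n_3 = (-0.1297, +0.9915)
∠(n_0, n_3) = 150.58°
δ = |180° − 150.58°| = 29.42°
29.42° ≤ 2α = 77.32°  →  valid

δ = 29.42°, valid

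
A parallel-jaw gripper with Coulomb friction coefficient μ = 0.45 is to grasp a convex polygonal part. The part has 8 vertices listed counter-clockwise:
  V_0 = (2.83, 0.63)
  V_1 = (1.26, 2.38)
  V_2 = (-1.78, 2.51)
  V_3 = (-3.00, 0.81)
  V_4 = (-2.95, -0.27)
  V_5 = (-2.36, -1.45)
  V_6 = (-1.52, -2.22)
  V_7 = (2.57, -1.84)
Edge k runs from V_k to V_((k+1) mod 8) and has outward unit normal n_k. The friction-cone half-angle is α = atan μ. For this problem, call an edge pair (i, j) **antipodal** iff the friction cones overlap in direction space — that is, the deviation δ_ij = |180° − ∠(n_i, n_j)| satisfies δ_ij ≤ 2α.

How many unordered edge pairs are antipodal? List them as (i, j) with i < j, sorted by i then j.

count = 8; pairs: (0,3), (0,4), (0,5), (1,5), (1,6), (2,7), (3,7), (4,7)

α = atan 0.45 = 24.23°;  2α = 48.46°
n_0 = (+0.7444, +0.6678)
n_1 = (+0.0427, +0.9991)
n_2 = (-0.8124, +0.5830)
n_3 = (-0.9989, -0.0462)
n_4 = (-0.8944, -0.4472)
n_5 = (-0.6757, -0.7372)
n_6 = (+0.0925, -0.9957)
n_7 = (+0.9945, -0.1047)
  (0,1): δ = 134.35°  ·
  (0,2): δ = 77.56°  ·
  (0,3): δ = 39.25°  ✓
  (0,4): δ = 15.33°  ✓
  (0,5): δ = 5.59°  ✓
  (0,6): δ = 53.41°  ·
  (0,7): δ = 132.09°  ·
  (1,2): δ = 123.22°  ·
  (1,3): δ = 84.90°  ·
  (1,4): δ = 60.99°  ·
  (1,5): δ = 40.06°  ✓
  (1,6): δ = 7.76°  ✓
  (1,7): δ = 86.44°  ·
  (2,3): δ = 141.68°  ·
  (2,4): δ = 117.77°  ·
  (2,5): δ = 96.85°  ·
  (2,6): δ = 49.03°  ·
  (2,7): δ = 29.66°  ✓
  (3,4): δ = 156.09°  ·
  (3,5): δ = 135.16°  ·
  (3,6): δ = 87.34°  ·
  (3,7): δ = 8.66°  ✓
  (4,5): δ = 159.08°  ·
  (4,6): δ = 111.26°  ·
  (4,7): δ = 32.57°  ✓
  (5,6): δ = 132.18°  ·
  (5,7): δ = 53.50°  ·
  (6,7): δ = 101.32°  ·
antipodal pairs: 8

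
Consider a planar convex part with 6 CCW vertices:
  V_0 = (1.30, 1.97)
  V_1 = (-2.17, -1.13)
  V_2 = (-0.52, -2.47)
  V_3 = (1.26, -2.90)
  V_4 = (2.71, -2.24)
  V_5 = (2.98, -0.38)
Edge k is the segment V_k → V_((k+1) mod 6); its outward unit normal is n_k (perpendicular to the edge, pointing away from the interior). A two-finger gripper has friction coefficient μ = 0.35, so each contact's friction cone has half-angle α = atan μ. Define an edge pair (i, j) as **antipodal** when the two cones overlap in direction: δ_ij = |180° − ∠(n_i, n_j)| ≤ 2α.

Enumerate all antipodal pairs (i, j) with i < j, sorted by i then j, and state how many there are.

α = atan 0.35 = 19.29°;  2α = 38.58°
n_0 = (-0.6662, +0.7457)
n_1 = (-0.6304, -0.7763)
n_2 = (-0.2348, -0.9720)
n_3 = (+0.4143, -0.9102)
n_4 = (+0.9896, -0.1437)
n_5 = (+0.8135, +0.5816)
  (0,1): δ = 80.86°  ·
  (0,2): δ = 55.36°  ·
  (0,3): δ = 17.30°  ✓
  (0,4): δ = 39.96°  ·
  (0,5): δ = 83.78°  ·
  (1,2): δ = 154.50°  ·
  (1,3): δ = 116.45°  ·
  (1,4): δ = 59.18°  ·
  (1,5): δ = 15.36°  ✓
  (2,3): δ = 141.95°  ·
  (2,4): δ = 84.68°  ·
  (2,5): δ = 40.86°  ·
  (3,4): δ = 122.73°  ·
  (3,5): δ = 78.91°  ·
  (4,5): δ = 136.18°  ·
antipodal pairs: 2

count = 2; pairs: (0,3), (1,5)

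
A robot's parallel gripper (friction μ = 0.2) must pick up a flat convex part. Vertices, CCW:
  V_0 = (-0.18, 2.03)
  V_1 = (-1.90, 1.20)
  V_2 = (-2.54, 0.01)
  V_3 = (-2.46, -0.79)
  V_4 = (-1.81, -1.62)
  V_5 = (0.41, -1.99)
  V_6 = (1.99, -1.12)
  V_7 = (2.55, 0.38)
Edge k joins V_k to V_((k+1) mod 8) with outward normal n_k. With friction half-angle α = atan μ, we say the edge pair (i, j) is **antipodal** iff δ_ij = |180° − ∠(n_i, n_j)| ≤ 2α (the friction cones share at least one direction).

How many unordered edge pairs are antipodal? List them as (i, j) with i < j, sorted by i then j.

α = atan 0.2 = 11.31°;  2α = 22.62°
n_0 = (-0.4346, +0.9006)
n_1 = (-0.8807, +0.4737)
n_2 = (-0.9950, -0.0995)
n_3 = (-0.7873, -0.6166)
n_4 = (-0.1644, -0.9864)
n_5 = (+0.4823, -0.8760)
n_6 = (+0.9368, -0.3498)
n_7 = (+0.5173, +0.8558)
  (0,1): δ = 144.03°  ·
  (0,2): δ = 110.05°  ·
  (0,3): δ = 77.69°  ·
  (0,4): δ = 35.22°  ·
  (0,5): δ = 3.08°  ✓
  (0,6): δ = 43.77°  ·
  (0,7): δ = 123.09°  ·
  (1,2): δ = 146.02°  ·
  (1,3): δ = 113.66°  ·
  (1,4): δ = 71.19°  ·
  (1,5): δ = 32.89°  ·
  (1,6): δ = 7.80°  ✓
  (1,7): δ = 87.12°  ·
  (2,3): δ = 147.64°  ·
  (2,4): δ = 105.17°  ·
  (2,5): δ = 66.87°  ·
  (2,6): δ = 26.18°  ·
  (2,7): δ = 53.14°  ·
  (3,4): δ = 137.53°  ·
  (3,5): δ = 99.23°  ·
  (3,6): δ = 58.54°  ·
  (3,7): δ = 20.79°  ✓
  (4,5): δ = 141.70°  ·
  (4,6): δ = 101.01°  ·
  (4,7): δ = 21.69°  ✓
  (5,6): δ = 139.31°  ·
  (5,7): δ = 59.99°  ·
  (6,7): δ = 100.68°  ·
antipodal pairs: 4

count = 4; pairs: (0,5), (1,6), (3,7), (4,7)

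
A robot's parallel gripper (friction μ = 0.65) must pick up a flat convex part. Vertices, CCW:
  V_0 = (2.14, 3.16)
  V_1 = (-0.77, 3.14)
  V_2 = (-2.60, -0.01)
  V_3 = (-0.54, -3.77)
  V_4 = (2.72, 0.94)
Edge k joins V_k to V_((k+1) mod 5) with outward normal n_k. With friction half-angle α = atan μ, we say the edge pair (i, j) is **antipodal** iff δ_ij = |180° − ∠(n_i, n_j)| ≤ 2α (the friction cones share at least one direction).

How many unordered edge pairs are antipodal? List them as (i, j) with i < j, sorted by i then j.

α = atan 0.65 = 33.02°;  2α = 66.05°
n_0 = (-0.0069, +1.0000)
n_1 = (-0.8647, +0.5023)
n_2 = (-0.8770, -0.4805)
n_3 = (+0.8223, -0.5691)
n_4 = (+0.9675, +0.2528)
  (0,1): δ = 120.55°  ·
  (0,2): δ = 61.68°  ✓
  (0,3): δ = 54.92°  ✓
  (0,4): δ = 104.25°  ·
  (1,2): δ = 121.13°  ·
  (1,3): δ = 4.53°  ✓
  (1,4): δ = 44.80°  ✓
  (2,3): δ = 63.41°  ✓
  (2,4): δ = 14.08°  ✓
  (3,4): δ = 130.67°  ·
antipodal pairs: 6

count = 6; pairs: (0,2), (0,3), (1,3), (1,4), (2,3), (2,4)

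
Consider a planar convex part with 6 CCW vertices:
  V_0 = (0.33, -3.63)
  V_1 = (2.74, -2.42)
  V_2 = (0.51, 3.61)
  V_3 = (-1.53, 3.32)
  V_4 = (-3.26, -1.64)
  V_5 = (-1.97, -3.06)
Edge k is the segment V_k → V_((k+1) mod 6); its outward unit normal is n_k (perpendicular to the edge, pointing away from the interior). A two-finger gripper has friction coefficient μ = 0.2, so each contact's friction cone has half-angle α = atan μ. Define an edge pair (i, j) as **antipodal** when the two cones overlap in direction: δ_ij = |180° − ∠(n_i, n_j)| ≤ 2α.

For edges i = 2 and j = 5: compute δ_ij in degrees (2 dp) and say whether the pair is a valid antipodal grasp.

δ = 22.01°, valid

α = atan 0.2 = 11.31°;  2α = 22.62°
edge 2: e_2 = (-2.04, -0.29);  n_2 = (-0.1407, +0.9900)
edge 5: e_5 = (+2.30, -0.57);  n_5 = (-0.2405, -0.9706)
∠(n_2, n_5) = 157.99°
δ = |180° − 157.99°| = 22.01°
22.01° ≤ 2α = 22.62°  →  valid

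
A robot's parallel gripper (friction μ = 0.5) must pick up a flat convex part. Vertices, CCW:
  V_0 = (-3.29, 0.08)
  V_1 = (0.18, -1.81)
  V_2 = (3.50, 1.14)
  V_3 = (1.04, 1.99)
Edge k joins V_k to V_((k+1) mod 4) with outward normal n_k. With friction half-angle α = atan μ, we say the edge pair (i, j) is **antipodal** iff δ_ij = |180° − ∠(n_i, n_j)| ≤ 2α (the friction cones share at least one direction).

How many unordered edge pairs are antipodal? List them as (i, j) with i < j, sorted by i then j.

count = 3; pairs: (0,2), (0,3), (1,3)

α = atan 0.5 = 26.57°;  2α = 53.13°
n_0 = (-0.4783, -0.8782)
n_1 = (+0.6642, -0.7475)
n_2 = (+0.3266, +0.9452)
n_3 = (-0.4036, +0.9149)
  (0,1): δ = 109.80°  ·
  (0,2): δ = 9.51°  ✓
  (0,3): δ = 52.38°  ✓
  (1,2): δ = 60.68°  ·
  (1,3): δ = 17.82°  ✓
  (2,3): δ = 137.14°  ·
antipodal pairs: 3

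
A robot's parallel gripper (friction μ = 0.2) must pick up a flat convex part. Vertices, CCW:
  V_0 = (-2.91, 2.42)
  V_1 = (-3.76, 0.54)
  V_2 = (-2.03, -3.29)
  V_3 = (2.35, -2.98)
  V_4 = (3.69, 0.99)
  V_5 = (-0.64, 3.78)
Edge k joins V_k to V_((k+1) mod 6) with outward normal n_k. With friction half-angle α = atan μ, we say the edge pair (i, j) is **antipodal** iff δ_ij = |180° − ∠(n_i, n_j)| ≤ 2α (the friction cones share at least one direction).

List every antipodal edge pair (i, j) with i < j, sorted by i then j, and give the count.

count = 1; pairs: (0,3)

α = atan 0.2 = 11.31°;  2α = 22.62°
n_0 = (-0.9112, +0.4120)
n_1 = (-0.9113, -0.4117)
n_2 = (+0.0706, -0.9975)
n_3 = (+0.9475, -0.3198)
n_4 = (+0.5416, +0.8406)
n_5 = (-0.5139, +0.8578)
  (0,1): δ = 131.36°  ·
  (0,2): δ = 61.62°  ·
  (0,3): δ = 5.68°  ✓
  (0,4): δ = 81.53°  ·
  (0,5): δ = 145.26°  ·
  (1,2): δ = 110.26°  ·
  (1,3): δ = 42.96°  ·
  (1,4): δ = 32.90°  ·
  (1,5): δ = 96.62°  ·
  (2,3): δ = 112.70°  ·
  (2,4): δ = 36.84°  ·
  (2,5): δ = 26.88°  ·
  (3,4): δ = 104.14°  ·
  (3,5): δ = 40.42°  ·
  (4,5): δ = 116.28°  ·
antipodal pairs: 1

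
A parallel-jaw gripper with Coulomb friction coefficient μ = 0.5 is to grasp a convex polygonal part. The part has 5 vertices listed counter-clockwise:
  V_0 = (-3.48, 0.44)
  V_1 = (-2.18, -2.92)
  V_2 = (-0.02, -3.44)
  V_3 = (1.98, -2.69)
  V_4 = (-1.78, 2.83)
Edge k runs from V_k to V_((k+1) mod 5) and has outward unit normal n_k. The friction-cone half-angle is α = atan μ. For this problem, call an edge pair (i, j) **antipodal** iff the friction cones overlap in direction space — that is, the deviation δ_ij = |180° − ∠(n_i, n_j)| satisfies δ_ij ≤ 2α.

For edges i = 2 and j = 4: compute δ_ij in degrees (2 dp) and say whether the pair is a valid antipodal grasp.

α = atan 0.5 = 26.57°;  2α = 53.13°
edge 2: e_2 = (+2.00, +0.75);  n_2 = (+0.3511, -0.9363)
edge 4: e_4 = (-1.70, -2.39);  n_4 = (-0.8149, +0.5796)
∠(n_2, n_4) = 145.98°
δ = |180° − 145.98°| = 34.02°
34.02° ≤ 2α = 53.13°  →  valid

δ = 34.02°, valid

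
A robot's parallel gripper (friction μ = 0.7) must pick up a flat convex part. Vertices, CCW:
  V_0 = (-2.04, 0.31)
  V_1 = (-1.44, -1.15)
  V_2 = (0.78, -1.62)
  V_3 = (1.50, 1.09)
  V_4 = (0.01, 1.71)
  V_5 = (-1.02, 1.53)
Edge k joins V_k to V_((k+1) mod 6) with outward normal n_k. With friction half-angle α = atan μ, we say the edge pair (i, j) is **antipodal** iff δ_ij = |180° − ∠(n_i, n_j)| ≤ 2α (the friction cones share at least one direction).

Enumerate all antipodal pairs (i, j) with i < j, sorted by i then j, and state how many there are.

count = 7; pairs: (0,2), (0,3), (1,3), (1,4), (1,5), (2,4), (2,5)

α = atan 0.7 = 34.99°;  2α = 69.98°
n_0 = (-0.9249, -0.3801)
n_1 = (-0.2071, -0.9783)
n_2 = (+0.9665, -0.2568)
n_3 = (+0.3842, +0.9233)
n_4 = (-0.1721, +0.9851)
n_5 = (-0.7672, +0.6414)
  (0,1): δ = 124.29°  ·
  (0,2): δ = 37.22°  ✓
  (0,3): δ = 45.07°  ✓
  (0,4): δ = 77.57°  ·
  (0,5): δ = 117.76°  ·
  (1,2): δ = 92.93°  ·
  (1,3): δ = 10.64°  ✓
  (1,4): δ = 21.87°  ✓
  (1,5): δ = 62.06°  ✓
  (2,3): δ = 97.71°  ·
  (2,4): δ = 65.21°  ✓
  (2,5): δ = 25.02°  ✓
  (3,4): δ = 147.49°  ·
  (3,5): δ = 107.31°  ·
  (4,5): δ = 139.81°  ·
antipodal pairs: 7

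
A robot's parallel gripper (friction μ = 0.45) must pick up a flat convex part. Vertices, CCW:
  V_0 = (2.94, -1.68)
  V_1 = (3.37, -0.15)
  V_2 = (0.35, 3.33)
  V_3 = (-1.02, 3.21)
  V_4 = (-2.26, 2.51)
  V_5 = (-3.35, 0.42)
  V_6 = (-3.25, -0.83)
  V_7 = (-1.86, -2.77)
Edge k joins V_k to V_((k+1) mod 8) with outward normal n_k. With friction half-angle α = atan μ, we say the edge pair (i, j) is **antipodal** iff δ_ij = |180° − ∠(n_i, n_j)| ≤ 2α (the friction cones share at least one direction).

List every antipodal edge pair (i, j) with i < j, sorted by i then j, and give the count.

α = atan 0.45 = 24.23°;  2α = 48.46°
n_0 = (+0.9627, -0.2706)
n_1 = (+0.7553, +0.6554)
n_2 = (-0.0873, +0.9962)
n_3 = (-0.4916, +0.8708)
n_4 = (-0.8867, +0.4624)
n_5 = (-0.9968, -0.0797)
n_6 = (-0.8129, -0.5824)
n_7 = (+0.2214, -0.9752)
  (0,1): δ = 123.35°  ·
  (0,2): δ = 69.30°  ·
  (0,3): δ = 44.86°  ✓
  (0,4): δ = 11.85°  ✓
  (0,5): δ = 20.27°  ✓
  (0,6): δ = 51.32°  ·
  (0,7): δ = 118.49°  ·
  (1,2): δ = 125.95°  ·
  (1,3): δ = 101.51°  ·
  (1,4): δ = 68.50°  ·
  (1,5): δ = 36.38°  ✓
  (1,6): δ = 5.33°  ✓
  (1,7): δ = 61.84°  ·
  (2,3): δ = 155.56°  ·
  (2,4): δ = 122.55°  ·
  (2,5): δ = 90.43°  ·
  (2,6): δ = 59.38°  ·
  (2,7): δ = 7.79°  ✓
  (3,4): δ = 146.99°  ·
  (3,5): δ = 114.87°  ·
  (3,6): δ = 83.82°  ·
  (3,7): δ = 16.65°  ✓
  (4,5): δ = 147.88°  ·
  (4,6): δ = 116.84°  ·
  (4,7): δ = 49.66°  ·
  (5,6): δ = 148.95°  ·
  (5,7): δ = 81.78°  ·
  (6,7): δ = 112.83°  ·
antipodal pairs: 7

count = 7; pairs: (0,3), (0,4), (0,5), (1,5), (1,6), (2,7), (3,7)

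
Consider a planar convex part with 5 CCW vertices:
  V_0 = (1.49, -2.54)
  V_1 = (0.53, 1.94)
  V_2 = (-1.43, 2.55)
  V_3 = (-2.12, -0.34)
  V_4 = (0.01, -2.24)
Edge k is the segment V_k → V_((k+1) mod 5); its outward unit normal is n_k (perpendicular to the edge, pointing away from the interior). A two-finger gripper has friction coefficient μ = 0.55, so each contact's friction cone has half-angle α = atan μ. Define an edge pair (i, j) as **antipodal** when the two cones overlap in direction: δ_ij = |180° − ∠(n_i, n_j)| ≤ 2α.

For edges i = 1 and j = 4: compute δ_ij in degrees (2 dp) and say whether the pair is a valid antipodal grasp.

α = atan 0.55 = 28.81°;  2α = 57.62°
edge 1: e_1 = (-1.96, +0.61);  n_1 = (+0.2972, +0.9548)
edge 4: e_4 = (+1.48, -0.30);  n_4 = (-0.1987, -0.9801)
∠(n_1, n_4) = 174.17°
δ = |180° − 174.17°| = 5.83°
5.83° ≤ 2α = 57.62°  →  valid

δ = 5.83°, valid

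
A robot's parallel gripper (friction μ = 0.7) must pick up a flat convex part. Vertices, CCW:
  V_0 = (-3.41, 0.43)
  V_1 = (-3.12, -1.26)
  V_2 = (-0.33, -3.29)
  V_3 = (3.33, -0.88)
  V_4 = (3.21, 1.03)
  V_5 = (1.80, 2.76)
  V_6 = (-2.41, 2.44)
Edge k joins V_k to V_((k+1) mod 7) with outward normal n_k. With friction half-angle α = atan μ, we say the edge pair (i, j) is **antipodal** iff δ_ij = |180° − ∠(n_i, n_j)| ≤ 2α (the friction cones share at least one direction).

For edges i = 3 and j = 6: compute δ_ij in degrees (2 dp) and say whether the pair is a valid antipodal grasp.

α = atan 0.7 = 34.99°;  2α = 69.98°
edge 3: e_3 = (-0.12, +1.91);  n_3 = (+0.9980, +0.0627)
edge 6: e_6 = (-1.00, -2.01);  n_6 = (-0.8953, +0.4454)
∠(n_3, n_6) = 149.95°
δ = |180° − 149.95°| = 30.05°
30.05° ≤ 2α = 69.98°  →  valid

δ = 30.05°, valid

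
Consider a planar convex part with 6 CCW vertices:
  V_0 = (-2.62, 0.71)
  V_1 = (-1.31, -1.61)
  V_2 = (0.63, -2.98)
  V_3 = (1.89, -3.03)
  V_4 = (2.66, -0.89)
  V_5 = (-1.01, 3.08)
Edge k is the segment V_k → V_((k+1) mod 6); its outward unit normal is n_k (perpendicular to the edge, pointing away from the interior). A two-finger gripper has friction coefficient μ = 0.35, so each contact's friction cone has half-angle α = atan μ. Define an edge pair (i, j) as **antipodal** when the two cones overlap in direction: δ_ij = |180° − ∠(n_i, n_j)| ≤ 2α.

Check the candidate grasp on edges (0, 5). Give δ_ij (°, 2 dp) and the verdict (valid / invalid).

α = atan 0.35 = 19.29°;  2α = 38.58°
edge 0: e_0 = (+1.31, -2.32);  n_0 = (-0.8708, -0.4917)
edge 5: e_5 = (-1.61, -2.37);  n_5 = (-0.8272, +0.5619)
∠(n_0, n_5) = 63.64°
δ = |180° − 63.64°| = 116.36°
116.36° > 2α = 38.58°  →  invalid

δ = 116.36°, invalid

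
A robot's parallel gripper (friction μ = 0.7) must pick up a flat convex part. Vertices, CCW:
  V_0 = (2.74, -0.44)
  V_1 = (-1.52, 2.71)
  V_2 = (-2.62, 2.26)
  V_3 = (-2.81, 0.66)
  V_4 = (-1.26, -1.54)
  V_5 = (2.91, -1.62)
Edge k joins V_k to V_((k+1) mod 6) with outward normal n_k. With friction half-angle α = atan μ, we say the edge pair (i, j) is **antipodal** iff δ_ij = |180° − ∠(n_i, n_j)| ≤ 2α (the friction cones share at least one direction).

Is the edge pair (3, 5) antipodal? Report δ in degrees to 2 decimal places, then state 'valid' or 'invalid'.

α = atan 0.7 = 34.99°;  2α = 69.98°
edge 3: e_3 = (+1.55, -2.20);  n_3 = (-0.8175, -0.5760)
edge 5: e_5 = (-0.17, +1.18);  n_5 = (+0.9898, +0.1426)
∠(n_3, n_5) = 153.03°
δ = |180° − 153.03°| = 26.97°
26.97° ≤ 2α = 69.98°  →  valid

δ = 26.97°, valid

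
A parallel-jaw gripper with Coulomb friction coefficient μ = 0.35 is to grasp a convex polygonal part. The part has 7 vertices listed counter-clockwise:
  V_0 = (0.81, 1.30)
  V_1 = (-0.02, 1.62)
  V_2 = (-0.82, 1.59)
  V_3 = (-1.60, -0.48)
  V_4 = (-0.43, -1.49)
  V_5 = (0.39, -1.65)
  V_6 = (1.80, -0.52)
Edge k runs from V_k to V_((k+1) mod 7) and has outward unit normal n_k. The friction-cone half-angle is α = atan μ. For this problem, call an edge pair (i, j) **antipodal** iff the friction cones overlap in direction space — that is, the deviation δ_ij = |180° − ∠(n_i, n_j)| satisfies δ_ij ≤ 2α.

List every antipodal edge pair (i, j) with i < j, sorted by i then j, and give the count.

count = 6; pairs: (0,3), (0,4), (1,4), (1,5), (2,5), (3,6)

α = atan 0.35 = 19.29°;  2α = 38.58°
n_0 = (+0.3597, +0.9331)
n_1 = (-0.0375, +0.9993)
n_2 = (-0.9358, +0.3526)
n_3 = (-0.6535, -0.7570)
n_4 = (-0.1915, -0.9815)
n_5 = (+0.6254, -0.7803)
n_6 = (+0.8784, +0.4778)
  (0,1): δ = 156.77°  ·
  (0,2): δ = 89.56°  ·
  (0,3): δ = 19.72°  ✓
  (0,4): δ = 10.04°  ✓
  (0,5): δ = 59.79°  ·
  (0,6): δ = 139.63°  ·
  (1,2): δ = 112.79°  ·
  (1,3): δ = 42.95°  ·
  (1,4): δ = 13.19°  ✓
  (1,5): δ = 36.56°  ✓
  (1,6): δ = 116.40°  ·
  (2,3): δ = 110.16°  ·
  (2,4): δ = 80.39°  ·
  (2,5): δ = 30.64°  ✓
  (2,6): δ = 49.19°  ·
  (3,4): δ = 150.24°  ·
  (3,5): δ = 100.49°  ·
  (3,6): δ = 20.65°  ✓
  (4,5): δ = 130.25°  ·
  (4,6): δ = 50.41°  ·
  (5,6): δ = 100.17°  ·
antipodal pairs: 6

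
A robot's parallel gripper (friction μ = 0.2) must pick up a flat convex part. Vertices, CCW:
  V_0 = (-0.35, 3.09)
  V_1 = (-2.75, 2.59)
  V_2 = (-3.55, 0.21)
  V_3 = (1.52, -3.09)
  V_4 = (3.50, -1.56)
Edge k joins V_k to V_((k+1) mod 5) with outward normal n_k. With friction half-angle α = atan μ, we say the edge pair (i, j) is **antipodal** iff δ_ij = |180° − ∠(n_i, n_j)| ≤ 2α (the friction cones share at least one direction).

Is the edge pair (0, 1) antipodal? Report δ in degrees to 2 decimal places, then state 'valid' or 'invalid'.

δ = 120.35°, invalid

α = atan 0.2 = 11.31°;  2α = 22.62°
edge 0: e_0 = (-2.40, -0.50);  n_0 = (-0.2040, +0.9790)
edge 1: e_1 = (-0.80, -2.38);  n_1 = (-0.9479, +0.3186)
∠(n_0, n_1) = 59.65°
δ = |180° − 59.65°| = 120.35°
120.35° > 2α = 22.62°  →  invalid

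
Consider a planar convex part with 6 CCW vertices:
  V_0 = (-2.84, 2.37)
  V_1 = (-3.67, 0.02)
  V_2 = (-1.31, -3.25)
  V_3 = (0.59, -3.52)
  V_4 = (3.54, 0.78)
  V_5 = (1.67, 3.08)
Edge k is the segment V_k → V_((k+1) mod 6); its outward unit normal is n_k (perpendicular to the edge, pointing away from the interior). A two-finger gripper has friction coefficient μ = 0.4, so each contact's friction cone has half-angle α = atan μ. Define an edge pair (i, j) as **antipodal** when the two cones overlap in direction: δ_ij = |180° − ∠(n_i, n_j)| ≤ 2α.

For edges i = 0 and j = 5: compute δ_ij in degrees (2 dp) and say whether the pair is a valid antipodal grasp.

δ = 118.40°, invalid

α = atan 0.4 = 21.80°;  2α = 43.60°
edge 0: e_0 = (-0.83, -2.35);  n_0 = (-0.9429, +0.3330)
edge 5: e_5 = (-4.51, -0.71);  n_5 = (-0.1555, +0.9878)
∠(n_0, n_5) = 61.60°
δ = |180° − 61.60°| = 118.40°
118.40° > 2α = 43.60°  →  invalid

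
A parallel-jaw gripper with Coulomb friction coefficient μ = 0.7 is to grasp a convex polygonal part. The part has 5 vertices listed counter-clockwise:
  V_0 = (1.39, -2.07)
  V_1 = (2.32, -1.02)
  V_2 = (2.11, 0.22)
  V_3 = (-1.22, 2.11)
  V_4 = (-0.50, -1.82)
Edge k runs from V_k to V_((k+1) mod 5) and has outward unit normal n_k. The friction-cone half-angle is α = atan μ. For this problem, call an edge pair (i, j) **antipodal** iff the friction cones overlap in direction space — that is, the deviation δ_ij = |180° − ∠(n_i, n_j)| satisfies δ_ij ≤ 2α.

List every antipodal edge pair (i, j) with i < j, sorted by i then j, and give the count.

count = 4; pairs: (0,3), (1,3), (2,3), (2,4)

α = atan 0.7 = 34.99°;  2α = 69.98°
n_0 = (+0.7486, -0.6630)
n_1 = (+0.9860, +0.1670)
n_2 = (+0.4936, +0.8697)
n_3 = (-0.9836, -0.1802)
n_4 = (-0.1311, -0.9914)
  (0,1): δ = 128.86°  ·
  (0,2): δ = 78.05°  ·
  (0,3): δ = 51.91°  ✓
  (0,4): δ = 124.00°  ·
  (1,2): δ = 129.19°  ·
  (1,3): δ = 0.77°  ✓
  (1,4): δ = 72.85°  ·
  (2,3): δ = 50.04°  ✓
  (2,4): δ = 22.04°  ✓
  (3,4): δ = 107.92°  ·
antipodal pairs: 4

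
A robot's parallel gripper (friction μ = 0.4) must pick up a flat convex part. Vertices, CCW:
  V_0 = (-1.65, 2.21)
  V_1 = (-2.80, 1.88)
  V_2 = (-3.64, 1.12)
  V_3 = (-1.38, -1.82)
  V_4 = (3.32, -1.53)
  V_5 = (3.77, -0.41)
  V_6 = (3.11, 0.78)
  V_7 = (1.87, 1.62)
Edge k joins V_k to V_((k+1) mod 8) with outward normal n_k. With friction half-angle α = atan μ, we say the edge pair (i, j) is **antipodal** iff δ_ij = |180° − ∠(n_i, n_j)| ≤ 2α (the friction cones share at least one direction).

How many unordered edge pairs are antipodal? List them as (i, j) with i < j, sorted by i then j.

α = atan 0.4 = 21.80°;  2α = 43.60°
n_0 = (-0.2758, +0.9612)
n_1 = (-0.6709, +0.7415)
n_2 = (-0.7928, -0.6095)
n_3 = (+0.0616, -0.9981)
n_4 = (+0.9279, -0.3728)
n_5 = (+0.8745, +0.4850)
n_6 = (+0.5608, +0.8279)
n_7 = (+0.1653, +0.9862)
  (0,1): δ = 153.87°  ·
  (0,2): δ = 68.46°  ·
  (0,3): δ = 12.48°  ✓
  (0,4): δ = 52.10°  ·
  (0,5): δ = 103.00°  ·
  (0,6): δ = 129.87°  ·
  (0,7): δ = 154.47°  ·
  (1,2): δ = 94.59°  ·
  (1,3): δ = 38.61°  ✓
  (1,4): δ = 25.97°  ✓
  (1,5): δ = 76.88°  ·
  (1,6): δ = 103.75°  ·
  (1,7): δ = 128.35°  ·
  (2,3): δ = 124.02°  ·
  (2,4): δ = 59.44°  ·
  (2,5): δ = 8.54°  ✓
  (2,6): δ = 18.34°  ✓
  (2,7): δ = 42.94°  ✓
  (3,4): δ = 115.42°  ·
  (3,5): δ = 64.52°  ·
  (3,6): δ = 37.65°  ✓
  (3,7): δ = 13.05°  ✓
  (4,5): δ = 129.10°  ·
  (4,6): δ = 102.22°  ·
  (4,7): δ = 77.63°  ·
  (5,6): δ = 153.13°  ·
  (5,7): δ = 128.53°  ·
  (6,7): δ = 155.40°  ·
antipodal pairs: 8

count = 8; pairs: (0,3), (1,3), (1,4), (2,5), (2,6), (2,7), (3,6), (3,7)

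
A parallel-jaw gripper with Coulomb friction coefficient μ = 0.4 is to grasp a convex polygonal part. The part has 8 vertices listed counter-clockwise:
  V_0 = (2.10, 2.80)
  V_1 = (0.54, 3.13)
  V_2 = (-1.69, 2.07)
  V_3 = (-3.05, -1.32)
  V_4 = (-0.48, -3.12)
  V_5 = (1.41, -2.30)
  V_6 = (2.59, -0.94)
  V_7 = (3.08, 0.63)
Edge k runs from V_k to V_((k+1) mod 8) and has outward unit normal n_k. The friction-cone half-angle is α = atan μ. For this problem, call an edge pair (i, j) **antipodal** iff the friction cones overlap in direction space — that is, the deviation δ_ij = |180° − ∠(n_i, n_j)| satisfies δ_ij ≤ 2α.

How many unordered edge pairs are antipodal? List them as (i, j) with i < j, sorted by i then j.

count = 7; pairs: (0,3), (0,4), (1,4), (1,5), (2,5), (2,6), (3,7)

α = atan 0.4 = 21.80°;  2α = 43.60°
n_0 = (+0.2070, +0.9783)
n_1 = (-0.4293, +0.9032)
n_2 = (-0.9281, +0.3723)
n_3 = (-0.5737, -0.8191)
n_4 = (+0.3980, -0.9174)
n_5 = (+0.7553, -0.6554)
n_6 = (+0.9546, -0.2979)
n_7 = (+0.9114, +0.4116)
  (0,1): δ = 142.63°  ·
  (0,2): δ = 99.92°  ·
  (0,3): δ = 23.06°  ✓
  (0,4): δ = 35.40°  ✓
  (0,5): δ = 61.00°  ·
  (0,6): δ = 84.61°  ·
  (0,7): δ = 126.25°  ·
  (1,2): δ = 137.28°  ·
  (1,3): δ = 60.43°  ·
  (1,4): δ = 1.97°  ✓
  (1,5): δ = 23.63°  ✓
  (1,6): δ = 47.24°  ·
  (1,7): δ = 88.88°  ·
  (2,3): δ = 103.15°  ·
  (2,4): δ = 44.69°  ·
  (2,5): δ = 19.09°  ✓
  (2,6): δ = 4.53°  ✓
  (2,7): δ = 46.16°  ·
  (3,4): δ = 121.54°  ·
  (3,5): δ = 95.94°  ·
  (3,6): δ = 72.33°  ·
  (3,7): δ = 30.69°  ✓
  (4,5): δ = 154.40°  ·
  (4,6): δ = 130.79°  ·
  (4,7): δ = 89.15°  ·
  (5,6): δ = 156.39°  ·
  (5,7): δ = 114.75°  ·
  (6,7): δ = 138.36°  ·
antipodal pairs: 7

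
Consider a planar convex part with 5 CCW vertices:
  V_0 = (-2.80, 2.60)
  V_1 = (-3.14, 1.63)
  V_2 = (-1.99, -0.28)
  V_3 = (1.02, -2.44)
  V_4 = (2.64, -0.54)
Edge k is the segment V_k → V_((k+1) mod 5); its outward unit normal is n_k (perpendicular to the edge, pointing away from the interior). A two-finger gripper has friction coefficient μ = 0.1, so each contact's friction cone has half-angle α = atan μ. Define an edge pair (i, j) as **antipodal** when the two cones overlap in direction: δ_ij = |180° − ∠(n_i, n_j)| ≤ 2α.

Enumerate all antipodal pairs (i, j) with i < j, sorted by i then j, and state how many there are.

count = 1; pairs: (2,4)

α = atan 0.1 = 5.71°;  2α = 11.42°
n_0 = (-0.9437, +0.3308)
n_1 = (-0.8567, -0.5158)
n_2 = (-0.5830, -0.8125)
n_3 = (+0.7610, -0.6488)
n_4 = (+0.4999, +0.8661)
  (0,1): δ = 129.63°  ·
  (0,2): δ = 106.35°  ·
  (0,3): δ = 21.14°  ·
  (0,4): δ = 79.32°  ·
  (1,2): δ = 156.72°  ·
  (1,3): δ = 71.50°  ·
  (1,4): δ = 28.95°  ·
  (2,3): δ = 94.79°  ·
  (2,4): δ = 5.67°  ✓
  (3,4): δ = 79.54°  ·
antipodal pairs: 1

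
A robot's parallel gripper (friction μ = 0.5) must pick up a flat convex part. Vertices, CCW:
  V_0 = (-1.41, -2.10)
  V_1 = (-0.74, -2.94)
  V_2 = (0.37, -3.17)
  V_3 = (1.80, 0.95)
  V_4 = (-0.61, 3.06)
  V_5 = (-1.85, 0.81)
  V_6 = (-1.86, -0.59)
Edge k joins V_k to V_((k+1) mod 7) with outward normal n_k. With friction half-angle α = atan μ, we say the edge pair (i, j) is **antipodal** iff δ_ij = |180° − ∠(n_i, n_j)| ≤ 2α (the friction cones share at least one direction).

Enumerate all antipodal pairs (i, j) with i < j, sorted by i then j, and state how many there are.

count = 7; pairs: (0,3), (1,3), (2,4), (2,5), (2,6), (3,5), (3,6)

α = atan 0.5 = 26.57°;  2α = 53.13°
n_0 = (-0.7818, -0.6236)
n_1 = (-0.2029, -0.9792)
n_2 = (+0.9447, -0.3279)
n_3 = (+0.6587, +0.7524)
n_4 = (-0.8758, +0.4827)
n_5 = (-1.0000, +0.0071)
n_6 = (-0.9583, -0.2856)
  (0,1): δ = 140.28°  ·
  (0,2): δ = 57.72°  ·
  (0,3): δ = 10.22°  ✓
  (0,4): δ = 112.56°  ·
  (0,5): δ = 141.01°  ·
  (0,6): δ = 158.02°  ·
  (1,2): δ = 97.43°  ·
  (1,3): δ = 29.50°  ✓
  (1,4): δ = 72.85°  ·
  (1,5): δ = 101.30°  ·
  (1,6): δ = 118.30°  ·
  (2,3): δ = 112.06°  ·
  (2,4): δ = 9.72°  ✓
  (2,5): δ = 18.73°  ✓
  (2,6): δ = 35.74°  ✓
  (3,4): δ = 77.66°  ·
  (3,5): δ = 49.21°  ✓
  (3,6): δ = 32.20°  ✓
  (4,5): δ = 151.55°  ·
  (4,6): δ = 134.55°  ·
  (5,6): δ = 163.00°  ·
antipodal pairs: 7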